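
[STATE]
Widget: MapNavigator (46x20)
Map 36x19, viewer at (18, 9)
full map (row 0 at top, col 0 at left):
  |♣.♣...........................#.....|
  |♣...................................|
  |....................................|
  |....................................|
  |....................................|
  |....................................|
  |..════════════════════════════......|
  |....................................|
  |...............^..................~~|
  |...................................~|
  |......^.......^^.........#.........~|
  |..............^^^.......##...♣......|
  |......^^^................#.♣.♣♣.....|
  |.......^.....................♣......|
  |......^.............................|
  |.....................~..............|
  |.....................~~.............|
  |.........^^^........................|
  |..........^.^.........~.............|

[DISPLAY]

                                              
     ♣.♣...........................#.....     
     ♣...................................     
     ....................................     
     ....................................     
     ....................................     
     ....................................     
     ..════════════════════════════......     
     ....................................     
     ...............^..................~~     
     ..................@................~     
     ......^.......^^.........#.........~     
     ..............^^^.......##...♣......     
     ......^^^................#.♣.♣♣.....     
     .......^.....................♣......     
     ......^.............................     
     .....................~..............     
     .....................~~.............     
     .........^^^........................     
     ..........^.^.........~.............     


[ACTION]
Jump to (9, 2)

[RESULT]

                                              
                                              
                                              
                                              
                                              
                                              
                                              
                                              
              ♣.♣...........................#.
              ♣...............................
              .........@......................
              ................................
              ................................
              ................................
              ..════════════════════════════..
              ................................
              ...............^................
              ................................
              ......^.......^^.........#......
              ..............^^^.......##...♣..


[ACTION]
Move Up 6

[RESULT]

                                              
                                              
                                              
                                              
                                              
                                              
                                              
                                              
                                              
                                              
              ♣.♣......@....................#.
              ♣...............................
              ................................
              ................................
              ................................
              ................................
              ..════════════════════════════..
              ................................
              ...............^................
              ................................


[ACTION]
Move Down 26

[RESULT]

              ...............^................
              ................................
              ......^.......^^.........#......
              ..............^^^.......##...♣..
              ......^^^................#.♣.♣♣.
              .......^.....................♣..
              ......^.........................
              .....................~..........
              .....................~~.........
              .........^^^....................
              .........@^.^.........~.........
                                              
                                              
                                              
                                              
                                              
                                              
                                              
                                              
                                              


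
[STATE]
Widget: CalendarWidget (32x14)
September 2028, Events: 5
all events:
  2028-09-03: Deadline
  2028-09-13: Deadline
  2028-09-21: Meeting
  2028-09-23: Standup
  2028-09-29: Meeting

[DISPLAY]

         September 2028         
Mo Tu We Th Fr Sa Su            
             1  2  3*           
 4  5  6  7  8  9 10            
11 12 13* 14 15 16 17           
18 19 20 21* 22 23* 24          
25 26 27 28 29* 30              
                                
                                
                                
                                
                                
                                
                                


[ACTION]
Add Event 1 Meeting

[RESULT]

         September 2028         
Mo Tu We Th Fr Sa Su            
             1*  2  3*          
 4  5  6  7  8  9 10            
11 12 13* 14 15 16 17           
18 19 20 21* 22 23* 24          
25 26 27 28 29* 30              
                                
                                
                                
                                
                                
                                
                                


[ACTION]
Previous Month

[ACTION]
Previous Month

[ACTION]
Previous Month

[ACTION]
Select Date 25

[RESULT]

           June 2028            
Mo Tu We Th Fr Sa Su            
          1  2  3  4            
 5  6  7  8  9 10 11            
12 13 14 15 16 17 18            
19 20 21 22 23 24 [25]          
26 27 28 29 30                  
                                
                                
                                
                                
                                
                                
                                


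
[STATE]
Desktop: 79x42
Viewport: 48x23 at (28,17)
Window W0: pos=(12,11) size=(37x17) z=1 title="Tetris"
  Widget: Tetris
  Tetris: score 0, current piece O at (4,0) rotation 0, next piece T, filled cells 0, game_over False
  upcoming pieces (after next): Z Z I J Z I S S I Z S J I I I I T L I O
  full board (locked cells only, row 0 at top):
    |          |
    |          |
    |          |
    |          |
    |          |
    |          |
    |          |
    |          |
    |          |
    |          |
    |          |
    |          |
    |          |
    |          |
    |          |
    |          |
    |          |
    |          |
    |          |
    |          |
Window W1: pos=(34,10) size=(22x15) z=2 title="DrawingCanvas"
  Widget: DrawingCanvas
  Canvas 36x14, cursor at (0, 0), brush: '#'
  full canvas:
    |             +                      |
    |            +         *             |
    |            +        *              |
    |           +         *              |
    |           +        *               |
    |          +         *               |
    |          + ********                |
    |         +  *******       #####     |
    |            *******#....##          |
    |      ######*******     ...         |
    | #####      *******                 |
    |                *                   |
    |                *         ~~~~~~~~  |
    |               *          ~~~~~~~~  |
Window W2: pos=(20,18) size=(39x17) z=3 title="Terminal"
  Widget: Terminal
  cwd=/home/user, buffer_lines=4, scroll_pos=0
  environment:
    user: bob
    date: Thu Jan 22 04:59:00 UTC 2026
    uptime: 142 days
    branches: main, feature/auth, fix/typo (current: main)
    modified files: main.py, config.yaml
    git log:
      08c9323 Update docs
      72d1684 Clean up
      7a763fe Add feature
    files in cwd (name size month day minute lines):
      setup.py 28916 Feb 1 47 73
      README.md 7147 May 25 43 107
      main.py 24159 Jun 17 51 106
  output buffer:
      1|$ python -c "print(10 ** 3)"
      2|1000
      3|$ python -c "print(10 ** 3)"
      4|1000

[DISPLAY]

      ┃           +        ┃                    
━━━━━━━━━━━━━━━━━━━━━━━━━━━━━━┓                 
al                            ┃                 
──────────────────────────────┨                 
n -c "print(10 ** 3)"         ┃                 
                              ┃                 
n -c "print(10 ** 3)"         ┃                 
                              ┃                 
                              ┃                 
                              ┃                 
                              ┃                 
                              ┃                 
                              ┃                 
                              ┃                 
                              ┃                 
                              ┃                 
                              ┃                 
━━━━━━━━━━━━━━━━━━━━━━━━━━━━━━┛                 
                                                
                                                
                                                
                                                
                                                


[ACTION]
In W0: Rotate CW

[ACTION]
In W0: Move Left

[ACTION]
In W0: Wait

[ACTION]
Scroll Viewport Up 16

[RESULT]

                                                
                                                
                                                
                                                
                                                
                                                
                                                
                                                
                                                
      ┏━━━━━━━━━━━━━━━━━━━━┓                    
━━━━━━┃ DrawingCanvas      ┃                    
      ┠────────────────────┨                    
──────┃+            +      ┃                    
:     ┃            +       ┃                    
      ┃            +       ┃                    
      ┃           +        ┃                    
      ┃           +        ┃                    
━━━━━━━━━━━━━━━━━━━━━━━━━━━━━━┓                 
al                            ┃                 
──────────────────────────────┨                 
n -c "print(10 ** 3)"         ┃                 
                              ┃                 
n -c "print(10 ** 3)"         ┃                 


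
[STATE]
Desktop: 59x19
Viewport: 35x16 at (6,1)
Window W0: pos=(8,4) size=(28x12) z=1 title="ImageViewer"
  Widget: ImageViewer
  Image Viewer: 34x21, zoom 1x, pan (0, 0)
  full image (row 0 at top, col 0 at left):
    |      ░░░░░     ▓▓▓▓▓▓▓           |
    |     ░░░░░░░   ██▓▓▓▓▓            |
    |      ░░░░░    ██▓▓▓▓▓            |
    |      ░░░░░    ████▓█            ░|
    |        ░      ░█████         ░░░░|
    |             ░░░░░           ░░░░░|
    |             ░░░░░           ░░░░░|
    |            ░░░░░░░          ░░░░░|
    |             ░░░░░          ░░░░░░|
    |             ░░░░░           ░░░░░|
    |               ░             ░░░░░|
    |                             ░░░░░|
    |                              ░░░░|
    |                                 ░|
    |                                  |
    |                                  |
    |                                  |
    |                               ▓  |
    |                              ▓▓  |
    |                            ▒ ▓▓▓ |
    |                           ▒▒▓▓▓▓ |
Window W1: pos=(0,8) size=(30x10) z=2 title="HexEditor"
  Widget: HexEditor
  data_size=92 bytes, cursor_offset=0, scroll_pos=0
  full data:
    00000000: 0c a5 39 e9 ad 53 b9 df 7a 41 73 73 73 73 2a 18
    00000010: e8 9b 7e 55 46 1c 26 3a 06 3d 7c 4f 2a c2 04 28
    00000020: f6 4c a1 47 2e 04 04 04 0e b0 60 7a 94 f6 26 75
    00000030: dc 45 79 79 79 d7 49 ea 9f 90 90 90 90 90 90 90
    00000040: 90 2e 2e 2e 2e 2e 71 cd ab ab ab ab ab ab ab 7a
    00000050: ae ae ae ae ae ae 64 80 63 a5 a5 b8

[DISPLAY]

                                   
                                   
                                   
  ┏━━━━━━━━━━━━━━━━━━━━━━━━━━┓     
  ┃ ImageViewer              ┃     
  ┠──────────────────────────┨     
  ┃      ░░░░░     ▓▓▓▓▓▓▓   ┃     
━━━━━━━━━━━━━━━━━━━━━━━┓▓    ┃     
ditor                  ┃▓    ┃     
───────────────────────┨     ┃     
000  0C a5 39 e9 ad 53 ┃     ┃     
010  e8 9b 7e 55 46 1c ┃     ┃     
020  f6 4c a1 47 2e 04 ┃     ┃     
030  dc 45 79 79 79 d7 ┃     ┃     
040  90 2e 2e 2e 2e 2e ┃━━━━━┛     
050  ae ae ae ae ae ae ┃           


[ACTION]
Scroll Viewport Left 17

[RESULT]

                                   
                                   
                                   
        ┏━━━━━━━━━━━━━━━━━━━━━━━━━━
        ┃ ImageViewer              
        ┠──────────────────────────
        ┃      ░░░░░     ▓▓▓▓▓▓▓   
┏━━━━━━━━━━━━━━━━━━━━━━━━━━━━┓▓    
┃ HexEditor                  ┃▓    
┠────────────────────────────┨     
┃00000000  0C a5 39 e9 ad 53 ┃     
┃00000010  e8 9b 7e 55 46 1c ┃     
┃00000020  f6 4c a1 47 2e 04 ┃     
┃00000030  dc 45 79 79 79 d7 ┃     
┃00000040  90 2e 2e 2e 2e 2e ┃━━━━━
┃00000050  ae ae ae ae ae ae ┃     


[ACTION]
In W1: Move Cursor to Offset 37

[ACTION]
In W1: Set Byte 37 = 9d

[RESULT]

                                   
                                   
                                   
        ┏━━━━━━━━━━━━━━━━━━━━━━━━━━
        ┃ ImageViewer              
        ┠──────────────────────────
        ┃      ░░░░░     ▓▓▓▓▓▓▓   
┏━━━━━━━━━━━━━━━━━━━━━━━━━━━━┓▓    
┃ HexEditor                  ┃▓    
┠────────────────────────────┨     
┃00000000  0c a5 39 e9 ad 53 ┃     
┃00000010  e8 9b 7e 55 46 1c ┃     
┃00000020  f6 4c a1 47 2e 9D ┃     
┃00000030  dc 45 79 79 79 d7 ┃     
┃00000040  90 2e 2e 2e 2e 2e ┃━━━━━
┃00000050  ae ae ae ae ae ae ┃     


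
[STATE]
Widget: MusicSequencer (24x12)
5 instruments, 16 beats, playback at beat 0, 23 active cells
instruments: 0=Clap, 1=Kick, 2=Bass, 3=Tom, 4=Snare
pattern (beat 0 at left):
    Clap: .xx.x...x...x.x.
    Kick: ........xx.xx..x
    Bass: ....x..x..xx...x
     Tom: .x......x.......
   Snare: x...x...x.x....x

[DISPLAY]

      ▼123456789012345  
  Clap·██·█···█···█·█·  
  Kick········██·██··█  
  Bass····█··█··██···█  
   Tom·█······█·······  
 Snare█···█···█·█····█  
                        
                        
                        
                        
                        
                        


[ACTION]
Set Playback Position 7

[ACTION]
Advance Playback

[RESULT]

      01234567▼9012345  
  Clap·██·█···█···█·█·  
  Kick········██·██··█  
  Bass····█··█··██···█  
   Tom·█······█·······  
 Snare█···█···█·█····█  
                        
                        
                        
                        
                        
                        


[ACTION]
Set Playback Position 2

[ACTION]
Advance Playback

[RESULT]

      012▼456789012345  
  Clap·██·█···█···█·█·  
  Kick········██·██··█  
  Bass····█··█··██···█  
   Tom·█······█·······  
 Snare█···█···█·█····█  
                        
                        
                        
                        
                        
                        


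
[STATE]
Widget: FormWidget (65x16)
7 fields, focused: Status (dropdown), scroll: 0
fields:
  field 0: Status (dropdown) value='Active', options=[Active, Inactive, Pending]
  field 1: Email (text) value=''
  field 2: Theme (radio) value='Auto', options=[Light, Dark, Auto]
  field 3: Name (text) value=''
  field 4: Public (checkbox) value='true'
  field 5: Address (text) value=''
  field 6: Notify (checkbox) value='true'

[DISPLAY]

> Status:     [Active                                          ▼]
  Email:      [                                                 ]
  Theme:      ( ) Light  ( ) Dark  (●) Auto                      
  Name:       [                                                 ]
  Public:     [x]                                                
  Address:    [                                                 ]
  Notify:     [x]                                                
                                                                 
                                                                 
                                                                 
                                                                 
                                                                 
                                                                 
                                                                 
                                                                 
                                                                 


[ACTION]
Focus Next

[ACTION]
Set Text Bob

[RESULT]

  Status:     [Active                                          ▼]
> Email:      [Bob                                              ]
  Theme:      ( ) Light  ( ) Dark  (●) Auto                      
  Name:       [                                                 ]
  Public:     [x]                                                
  Address:    [                                                 ]
  Notify:     [x]                                                
                                                                 
                                                                 
                                                                 
                                                                 
                                                                 
                                                                 
                                                                 
                                                                 
                                                                 


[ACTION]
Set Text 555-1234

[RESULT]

  Status:     [Active                                          ▼]
> Email:      [555-1234                                         ]
  Theme:      ( ) Light  ( ) Dark  (●) Auto                      
  Name:       [                                                 ]
  Public:     [x]                                                
  Address:    [                                                 ]
  Notify:     [x]                                                
                                                                 
                                                                 
                                                                 
                                                                 
                                                                 
                                                                 
                                                                 
                                                                 
                                                                 


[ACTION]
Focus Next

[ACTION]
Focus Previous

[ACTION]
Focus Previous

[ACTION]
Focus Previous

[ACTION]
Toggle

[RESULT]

  Status:     [Active                                          ▼]
  Email:      [555-1234                                         ]
  Theme:      ( ) Light  ( ) Dark  (●) Auto                      
  Name:       [                                                 ]
  Public:     [x]                                                
  Address:    [                                                 ]
> Notify:     [ ]                                                
                                                                 
                                                                 
                                                                 
                                                                 
                                                                 
                                                                 
                                                                 
                                                                 
                                                                 


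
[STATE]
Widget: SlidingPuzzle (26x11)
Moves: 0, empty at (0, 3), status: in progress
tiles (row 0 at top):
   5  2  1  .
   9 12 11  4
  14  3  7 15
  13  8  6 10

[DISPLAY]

┌────┬────┬────┬────┐     
│  5 │  2 │  1 │    │     
├────┼────┼────┼────┤     
│  9 │ 12 │ 11 │  4 │     
├────┼────┼────┼────┤     
│ 14 │  3 │  7 │ 15 │     
├────┼────┼────┼────┤     
│ 13 │  8 │  6 │ 10 │     
└────┴────┴────┴────┘     
Moves: 0                  
                          


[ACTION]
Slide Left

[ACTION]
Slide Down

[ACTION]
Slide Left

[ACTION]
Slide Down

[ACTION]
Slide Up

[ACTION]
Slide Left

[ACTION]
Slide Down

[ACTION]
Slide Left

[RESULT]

┌────┬────┬────┬────┐     
│  5 │  2 │  1 │    │     
├────┼────┼────┼────┤     
│  9 │ 12 │ 11 │  4 │     
├────┼────┼────┼────┤     
│ 14 │  3 │  7 │ 15 │     
├────┼────┼────┼────┤     
│ 13 │  8 │  6 │ 10 │     
└────┴────┴────┴────┘     
Moves: 2                  
                          


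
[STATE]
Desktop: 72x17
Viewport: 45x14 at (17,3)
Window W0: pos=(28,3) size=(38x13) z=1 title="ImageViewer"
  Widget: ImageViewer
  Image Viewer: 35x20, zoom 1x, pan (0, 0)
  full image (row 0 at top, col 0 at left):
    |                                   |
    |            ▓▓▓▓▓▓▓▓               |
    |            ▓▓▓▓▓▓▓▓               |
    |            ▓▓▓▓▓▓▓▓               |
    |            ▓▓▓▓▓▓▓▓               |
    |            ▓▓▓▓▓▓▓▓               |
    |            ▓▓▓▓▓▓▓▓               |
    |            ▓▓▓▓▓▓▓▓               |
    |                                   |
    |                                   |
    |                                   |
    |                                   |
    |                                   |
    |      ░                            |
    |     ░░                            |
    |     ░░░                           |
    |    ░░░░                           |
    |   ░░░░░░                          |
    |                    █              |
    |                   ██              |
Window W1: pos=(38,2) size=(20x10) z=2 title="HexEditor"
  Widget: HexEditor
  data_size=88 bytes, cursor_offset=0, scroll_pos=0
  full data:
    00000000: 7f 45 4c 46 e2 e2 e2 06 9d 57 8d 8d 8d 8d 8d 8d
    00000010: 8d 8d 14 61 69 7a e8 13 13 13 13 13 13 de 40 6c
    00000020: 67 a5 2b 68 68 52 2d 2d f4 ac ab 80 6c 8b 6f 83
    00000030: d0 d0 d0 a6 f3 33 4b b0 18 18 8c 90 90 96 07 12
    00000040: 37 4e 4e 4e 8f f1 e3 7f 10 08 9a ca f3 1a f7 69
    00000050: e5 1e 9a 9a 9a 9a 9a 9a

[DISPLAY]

           ┏━━━━━━━━━┃ HexEditor        ┃━━━━
           ┃ ImageVie┠──────────────────┨    
           ┠─────────┃00000000  7F 45 4c┃────
           ┃         ┃00000010  8d 8d 14┃    
           ┃         ┃00000020  67 a5 2b┃    
           ┃         ┃00000030  d0 d0 d0┃    
           ┃         ┃00000040  37 4e 4e┃    
           ┃         ┃00000050  e5 1e 9a┃    
           ┃         ┗━━━━━━━━━━━━━━━━━━┛    
           ┃            ▓▓▓▓▓▓▓▓             
           ┃            ▓▓▓▓▓▓▓▓             
           ┃                                 
           ┗━━━━━━━━━━━━━━━━━━━━━━━━━━━━━━━━━
                                             


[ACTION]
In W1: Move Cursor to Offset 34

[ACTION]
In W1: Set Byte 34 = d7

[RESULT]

           ┏━━━━━━━━━┃ HexEditor        ┃━━━━
           ┃ ImageVie┠──────────────────┨    
           ┠─────────┃00000000  7f 45 4c┃────
           ┃         ┃00000010  8d 8d 14┃    
           ┃         ┃00000020  67 a5 D7┃    
           ┃         ┃00000030  d0 d0 d0┃    
           ┃         ┃00000040  37 4e 4e┃    
           ┃         ┃00000050  e5 1e 9a┃    
           ┃         ┗━━━━━━━━━━━━━━━━━━┛    
           ┃            ▓▓▓▓▓▓▓▓             
           ┃            ▓▓▓▓▓▓▓▓             
           ┃                                 
           ┗━━━━━━━━━━━━━━━━━━━━━━━━━━━━━━━━━
                                             


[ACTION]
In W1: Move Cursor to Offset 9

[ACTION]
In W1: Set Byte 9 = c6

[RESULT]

           ┏━━━━━━━━━┃ HexEditor        ┃━━━━
           ┃ ImageVie┠──────────────────┨    
           ┠─────────┃00000000  7f 45 4c┃────
           ┃         ┃00000010  8d 8d 14┃    
           ┃         ┃00000020  67 a5 d7┃    
           ┃         ┃00000030  d0 d0 d0┃    
           ┃         ┃00000040  37 4e 4e┃    
           ┃         ┃00000050  e5 1e 9a┃    
           ┃         ┗━━━━━━━━━━━━━━━━━━┛    
           ┃            ▓▓▓▓▓▓▓▓             
           ┃            ▓▓▓▓▓▓▓▓             
           ┃                                 
           ┗━━━━━━━━━━━━━━━━━━━━━━━━━━━━━━━━━
                                             


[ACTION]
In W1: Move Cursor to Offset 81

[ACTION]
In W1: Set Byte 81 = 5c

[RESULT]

           ┏━━━━━━━━━┃ HexEditor        ┃━━━━
           ┃ ImageVie┠──────────────────┨    
           ┠─────────┃00000000  7f 45 4c┃────
           ┃         ┃00000010  8d 8d 14┃    
           ┃         ┃00000020  67 a5 d7┃    
           ┃         ┃00000030  d0 d0 d0┃    
           ┃         ┃00000040  37 4e 4e┃    
           ┃         ┃00000050  e5 5C 9a┃    
           ┃         ┗━━━━━━━━━━━━━━━━━━┛    
           ┃            ▓▓▓▓▓▓▓▓             
           ┃            ▓▓▓▓▓▓▓▓             
           ┃                                 
           ┗━━━━━━━━━━━━━━━━━━━━━━━━━━━━━━━━━
                                             


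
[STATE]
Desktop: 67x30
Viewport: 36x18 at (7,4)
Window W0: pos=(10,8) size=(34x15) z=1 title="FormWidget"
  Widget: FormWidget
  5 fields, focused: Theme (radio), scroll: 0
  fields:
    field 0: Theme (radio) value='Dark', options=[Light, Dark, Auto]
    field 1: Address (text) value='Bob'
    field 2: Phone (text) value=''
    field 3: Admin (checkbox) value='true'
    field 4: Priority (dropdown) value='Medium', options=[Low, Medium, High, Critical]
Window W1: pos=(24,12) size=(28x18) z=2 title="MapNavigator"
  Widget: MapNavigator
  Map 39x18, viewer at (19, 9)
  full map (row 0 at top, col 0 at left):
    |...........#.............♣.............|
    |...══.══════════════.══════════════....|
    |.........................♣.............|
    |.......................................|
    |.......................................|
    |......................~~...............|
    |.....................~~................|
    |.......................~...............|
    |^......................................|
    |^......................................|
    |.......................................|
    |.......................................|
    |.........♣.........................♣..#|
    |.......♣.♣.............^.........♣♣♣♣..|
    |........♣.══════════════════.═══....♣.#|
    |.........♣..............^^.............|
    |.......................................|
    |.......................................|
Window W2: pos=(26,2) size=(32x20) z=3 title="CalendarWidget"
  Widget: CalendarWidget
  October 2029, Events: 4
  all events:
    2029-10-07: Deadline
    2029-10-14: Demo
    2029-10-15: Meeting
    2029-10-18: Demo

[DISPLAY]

                   ┠────────────────
                   ┃         October
                   ┃Mo Tu We Th Fr S
                   ┃ 1  2  3  4  5  
   ┏━━━━━━━━━━━━━━━┃ 8  9 10 11 12 1
   ┃ FormWidget    ┃15* 16 17 18* 19
   ┠───────────────┃22 23 24 25 26 2
   ┃> Theme:      (┃29 30 31        
   ┃  Address:   ┏━┃                
   ┃  Phone:     ┃ ┃                
   ┃  Admin:     ┠─┃                
   ┃  Priority:  ┃.┃                
   ┃             ┃.┃                
   ┃             ┃.┃                
   ┃             ┃.┃                
   ┃             ┃.┃                
   ┃             ┃.┃                
   ┃             ┃.┗━━━━━━━━━━━━━━━━


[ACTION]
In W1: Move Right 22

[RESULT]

                   ┠────────────────
                   ┃         October
                   ┃Mo Tu We Th Fr S
                   ┃ 1  2  3  4  5  
   ┏━━━━━━━━━━━━━━━┃ 8  9 10 11 12 1
   ┃ FormWidget    ┃15* 16 17 18* 19
   ┠───────────────┃22 23 24 25 26 2
   ┃> Theme:      (┃29 30 31        
   ┃  Address:   ┏━┃                
   ┃  Phone:     ┃ ┃                
   ┃  Admin:     ┠─┃                
   ┃  Priority:  ┃♣┃                
   ┃             ┃.┃                
   ┃             ┃.┃                
   ┃             ┃.┃                
   ┃             ┃.┃                
   ┃             ┃.┃                
   ┃             ┃.┗━━━━━━━━━━━━━━━━


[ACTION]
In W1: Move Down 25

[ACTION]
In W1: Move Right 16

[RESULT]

                   ┠────────────────
                   ┃         October
                   ┃Mo Tu We Th Fr S
                   ┃ 1  2  3  4  5  
   ┏━━━━━━━━━━━━━━━┃ 8  9 10 11 12 1
   ┃ FormWidget    ┃15* 16 17 18* 19
   ┠───────────────┃22 23 24 25 26 2
   ┃> Theme:      (┃29 30 31        
   ┃  Address:   ┏━┃                
   ┃  Phone:     ┃ ┃                
   ┃  Admin:     ┠─┃                
   ┃  Priority:  ┃.┃                
   ┃             ┃.┃                
   ┃             ┃.┃                
   ┃             ┃.┃                
   ┃             ┃═┃                
   ┃             ┃^┃                
   ┃             ┃.┗━━━━━━━━━━━━━━━━


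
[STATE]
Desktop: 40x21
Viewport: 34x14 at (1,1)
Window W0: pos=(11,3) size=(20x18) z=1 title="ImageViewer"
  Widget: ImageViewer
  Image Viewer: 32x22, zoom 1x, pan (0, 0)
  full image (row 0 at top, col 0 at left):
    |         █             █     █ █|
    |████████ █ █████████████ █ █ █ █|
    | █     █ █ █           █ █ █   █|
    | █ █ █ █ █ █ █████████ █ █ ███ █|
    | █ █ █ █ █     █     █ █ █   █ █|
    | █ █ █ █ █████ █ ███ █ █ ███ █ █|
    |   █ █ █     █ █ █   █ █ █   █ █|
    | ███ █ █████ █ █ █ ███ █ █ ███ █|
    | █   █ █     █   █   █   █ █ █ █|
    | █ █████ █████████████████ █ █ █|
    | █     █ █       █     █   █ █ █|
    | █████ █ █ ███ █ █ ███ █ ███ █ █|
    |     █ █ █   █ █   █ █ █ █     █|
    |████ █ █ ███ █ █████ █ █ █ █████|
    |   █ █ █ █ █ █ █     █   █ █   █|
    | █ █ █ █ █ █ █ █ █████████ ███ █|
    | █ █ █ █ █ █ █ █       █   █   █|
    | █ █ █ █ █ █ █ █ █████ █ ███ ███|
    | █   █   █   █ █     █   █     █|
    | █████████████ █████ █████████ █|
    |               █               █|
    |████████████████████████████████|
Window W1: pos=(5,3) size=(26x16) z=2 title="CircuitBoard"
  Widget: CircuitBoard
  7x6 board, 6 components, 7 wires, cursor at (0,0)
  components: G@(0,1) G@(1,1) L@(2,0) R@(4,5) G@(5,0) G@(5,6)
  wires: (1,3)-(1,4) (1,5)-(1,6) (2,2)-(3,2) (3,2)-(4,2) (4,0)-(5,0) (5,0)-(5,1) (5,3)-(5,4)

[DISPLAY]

                                  
                                  
    ┏━━━━━━━━━━━━━━━━━━━━━━━━┓    
    ┃ CircuitBoard           ┃    
    ┠────────────────────────┨    
    ┃   0 1 2 3 4 5 6        ┃    
    ┃0  [.]  G               ┃    
    ┃                        ┃    
    ┃1       G       · ─ ·   ┃    
    ┃                        ┃    
    ┃2   L       ·           ┃    
    ┃            │           ┃    
    ┃3           ·           ┃    
    ┃            │           ┃    


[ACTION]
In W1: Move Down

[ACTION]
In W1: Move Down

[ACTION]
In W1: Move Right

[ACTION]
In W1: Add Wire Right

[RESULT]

                                  
                                  
    ┏━━━━━━━━━━━━━━━━━━━━━━━━┓    
    ┃ CircuitBoard           ┃    
    ┠────────────────────────┨    
    ┃   0 1 2 3 4 5 6        ┃    
    ┃0       G               ┃    
    ┃                        ┃    
    ┃1       G       · ─ ·   ┃    
    ┃                        ┃    
    ┃2   L  [.]─ ·           ┃    
    ┃            │           ┃    
    ┃3           ·           ┃    
    ┃            │           ┃    


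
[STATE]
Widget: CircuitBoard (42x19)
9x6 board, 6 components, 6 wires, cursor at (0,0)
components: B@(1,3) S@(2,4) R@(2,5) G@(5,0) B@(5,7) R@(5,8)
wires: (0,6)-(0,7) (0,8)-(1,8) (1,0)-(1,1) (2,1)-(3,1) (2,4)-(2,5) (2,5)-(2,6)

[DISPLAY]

   0 1 2 3 4 5 6 7 8                      
0  [.]                      · ─ ·   ·     
                                    │     
1   · ─ ·       B                   ·     
                                          
2       ·           S ─ R ─ ·             
        │                                 
3       ·                                 
                                          
4                                         
                                          
5   G                           B   R     
Cursor: (0,0)                             
                                          
                                          
                                          
                                          
                                          
                                          


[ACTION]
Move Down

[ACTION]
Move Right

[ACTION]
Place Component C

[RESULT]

   0 1 2 3 4 5 6 7 8                      
0                           · ─ ·   ·     
                                    │     
1   · ─[C]      B                   ·     
                                          
2       ·           S ─ R ─ ·             
        │                                 
3       ·                                 
                                          
4                                         
                                          
5   G                           B   R     
Cursor: (1,1)                             
                                          
                                          
                                          
                                          
                                          
                                          


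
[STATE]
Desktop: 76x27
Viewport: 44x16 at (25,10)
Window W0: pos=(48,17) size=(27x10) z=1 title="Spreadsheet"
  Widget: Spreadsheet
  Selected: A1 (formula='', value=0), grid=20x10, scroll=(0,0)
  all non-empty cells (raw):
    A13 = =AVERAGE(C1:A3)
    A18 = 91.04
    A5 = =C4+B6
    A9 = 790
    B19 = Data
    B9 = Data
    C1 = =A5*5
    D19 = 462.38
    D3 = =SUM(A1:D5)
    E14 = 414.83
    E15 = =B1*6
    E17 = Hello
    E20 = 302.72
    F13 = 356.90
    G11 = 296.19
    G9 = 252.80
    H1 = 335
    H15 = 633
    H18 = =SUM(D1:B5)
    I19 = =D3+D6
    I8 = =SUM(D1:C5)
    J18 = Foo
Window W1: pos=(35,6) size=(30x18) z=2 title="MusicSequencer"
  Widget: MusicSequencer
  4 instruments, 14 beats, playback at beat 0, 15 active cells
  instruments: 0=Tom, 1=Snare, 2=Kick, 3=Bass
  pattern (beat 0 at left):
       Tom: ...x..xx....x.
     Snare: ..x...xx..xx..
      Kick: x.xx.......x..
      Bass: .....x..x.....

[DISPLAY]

          ┃   Tom···█··██····█·        ┃    
          ┃ Snare··█···██··██··        ┃    
          ┃  Kick█·██·······█··        ┃    
          ┃  Bass·····█··█·····        ┃    
          ┃                            ┃    
          ┃                            ┃    
          ┃                            ┃    
          ┃                            ┃━━━━
          ┃                            ┃    
          ┃                            ┃────
          ┃                            ┃    
          ┃                            ┃    
          ┃                            ┃----
          ┗━━━━━━━━━━━━━━━━━━━━━━━━━━━━┛   0
                       ┃  2        0       0
                       ┃  3        0       0


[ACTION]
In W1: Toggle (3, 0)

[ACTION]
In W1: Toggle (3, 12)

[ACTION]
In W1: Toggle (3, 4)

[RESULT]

          ┃   Tom···█··██····█·        ┃    
          ┃ Snare··█···██··██··        ┃    
          ┃  Kick█·██·······█··        ┃    
          ┃  Bass█···██··█···█·        ┃    
          ┃                            ┃    
          ┃                            ┃    
          ┃                            ┃    
          ┃                            ┃━━━━
          ┃                            ┃    
          ┃                            ┃────
          ┃                            ┃    
          ┃                            ┃    
          ┃                            ┃----
          ┗━━━━━━━━━━━━━━━━━━━━━━━━━━━━┛   0
                       ┃  2        0       0
                       ┃  3        0       0
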